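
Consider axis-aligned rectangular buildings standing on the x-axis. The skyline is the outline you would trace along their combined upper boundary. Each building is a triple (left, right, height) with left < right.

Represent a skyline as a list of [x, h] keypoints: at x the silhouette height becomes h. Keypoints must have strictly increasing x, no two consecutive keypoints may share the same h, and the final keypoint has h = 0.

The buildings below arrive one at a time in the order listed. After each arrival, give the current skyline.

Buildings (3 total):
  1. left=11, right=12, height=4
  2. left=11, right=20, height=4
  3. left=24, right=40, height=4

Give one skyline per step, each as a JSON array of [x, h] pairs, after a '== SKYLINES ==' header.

== SKYLINES ==
[[11,4],[12,0]]
[[11,4],[20,0]]
[[11,4],[20,0],[24,4],[40,0]]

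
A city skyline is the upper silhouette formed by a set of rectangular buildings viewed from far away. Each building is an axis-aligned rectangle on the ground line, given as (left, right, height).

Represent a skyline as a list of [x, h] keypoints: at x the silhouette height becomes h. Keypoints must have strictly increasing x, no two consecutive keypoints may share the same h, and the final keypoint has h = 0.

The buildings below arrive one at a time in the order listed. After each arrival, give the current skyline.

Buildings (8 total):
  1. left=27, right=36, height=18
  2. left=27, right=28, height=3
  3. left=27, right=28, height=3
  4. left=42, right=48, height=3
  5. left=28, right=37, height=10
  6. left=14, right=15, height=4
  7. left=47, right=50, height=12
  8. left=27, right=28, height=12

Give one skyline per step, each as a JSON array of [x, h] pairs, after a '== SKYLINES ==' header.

== SKYLINES ==
[[27,18],[36,0]]
[[27,18],[36,0]]
[[27,18],[36,0]]
[[27,18],[36,0],[42,3],[48,0]]
[[27,18],[36,10],[37,0],[42,3],[48,0]]
[[14,4],[15,0],[27,18],[36,10],[37,0],[42,3],[48,0]]
[[14,4],[15,0],[27,18],[36,10],[37,0],[42,3],[47,12],[50,0]]
[[14,4],[15,0],[27,18],[36,10],[37,0],[42,3],[47,12],[50,0]]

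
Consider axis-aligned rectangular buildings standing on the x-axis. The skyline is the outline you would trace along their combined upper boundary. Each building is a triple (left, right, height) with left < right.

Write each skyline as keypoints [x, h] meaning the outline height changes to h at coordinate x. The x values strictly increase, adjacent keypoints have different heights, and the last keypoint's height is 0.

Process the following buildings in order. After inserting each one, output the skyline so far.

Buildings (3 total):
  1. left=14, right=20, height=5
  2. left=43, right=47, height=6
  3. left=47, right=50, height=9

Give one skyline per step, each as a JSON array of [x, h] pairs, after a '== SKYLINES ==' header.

== SKYLINES ==
[[14,5],[20,0]]
[[14,5],[20,0],[43,6],[47,0]]
[[14,5],[20,0],[43,6],[47,9],[50,0]]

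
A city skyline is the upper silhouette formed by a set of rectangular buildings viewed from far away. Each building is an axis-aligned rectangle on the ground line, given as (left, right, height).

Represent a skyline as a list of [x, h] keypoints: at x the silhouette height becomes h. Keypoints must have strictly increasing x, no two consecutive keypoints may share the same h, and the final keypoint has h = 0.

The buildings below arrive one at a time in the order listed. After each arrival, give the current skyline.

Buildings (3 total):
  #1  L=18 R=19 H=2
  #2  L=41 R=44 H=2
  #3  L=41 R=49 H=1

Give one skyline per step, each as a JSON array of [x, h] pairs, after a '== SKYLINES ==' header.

== SKYLINES ==
[[18,2],[19,0]]
[[18,2],[19,0],[41,2],[44,0]]
[[18,2],[19,0],[41,2],[44,1],[49,0]]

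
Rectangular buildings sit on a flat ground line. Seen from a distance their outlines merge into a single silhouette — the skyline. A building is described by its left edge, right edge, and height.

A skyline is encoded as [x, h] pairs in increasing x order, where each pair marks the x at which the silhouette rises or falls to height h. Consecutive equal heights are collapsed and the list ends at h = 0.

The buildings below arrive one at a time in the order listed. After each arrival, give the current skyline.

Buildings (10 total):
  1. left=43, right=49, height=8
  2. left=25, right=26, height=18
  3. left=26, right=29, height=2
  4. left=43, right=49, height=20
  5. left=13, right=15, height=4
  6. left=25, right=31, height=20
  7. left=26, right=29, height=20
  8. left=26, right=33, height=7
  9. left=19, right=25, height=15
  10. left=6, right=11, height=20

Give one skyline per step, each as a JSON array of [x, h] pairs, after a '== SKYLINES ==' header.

== SKYLINES ==
[[43,8],[49,0]]
[[25,18],[26,0],[43,8],[49,0]]
[[25,18],[26,2],[29,0],[43,8],[49,0]]
[[25,18],[26,2],[29,0],[43,20],[49,0]]
[[13,4],[15,0],[25,18],[26,2],[29,0],[43,20],[49,0]]
[[13,4],[15,0],[25,20],[31,0],[43,20],[49,0]]
[[13,4],[15,0],[25,20],[31,0],[43,20],[49,0]]
[[13,4],[15,0],[25,20],[31,7],[33,0],[43,20],[49,0]]
[[13,4],[15,0],[19,15],[25,20],[31,7],[33,0],[43,20],[49,0]]
[[6,20],[11,0],[13,4],[15,0],[19,15],[25,20],[31,7],[33,0],[43,20],[49,0]]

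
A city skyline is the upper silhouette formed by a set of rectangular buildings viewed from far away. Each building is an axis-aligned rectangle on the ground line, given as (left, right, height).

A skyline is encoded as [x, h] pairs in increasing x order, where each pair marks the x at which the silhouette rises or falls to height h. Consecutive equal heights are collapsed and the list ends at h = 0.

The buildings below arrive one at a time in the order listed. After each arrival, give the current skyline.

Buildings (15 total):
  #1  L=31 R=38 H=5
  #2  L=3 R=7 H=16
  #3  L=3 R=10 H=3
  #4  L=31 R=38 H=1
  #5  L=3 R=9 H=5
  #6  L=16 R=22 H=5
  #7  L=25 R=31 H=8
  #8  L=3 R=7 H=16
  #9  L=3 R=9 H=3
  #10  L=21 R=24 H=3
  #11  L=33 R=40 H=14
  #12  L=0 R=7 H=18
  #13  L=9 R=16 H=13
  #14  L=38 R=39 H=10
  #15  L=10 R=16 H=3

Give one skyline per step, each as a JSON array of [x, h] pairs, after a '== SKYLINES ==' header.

== SKYLINES ==
[[31,5],[38,0]]
[[3,16],[7,0],[31,5],[38,0]]
[[3,16],[7,3],[10,0],[31,5],[38,0]]
[[3,16],[7,3],[10,0],[31,5],[38,0]]
[[3,16],[7,5],[9,3],[10,0],[31,5],[38,0]]
[[3,16],[7,5],[9,3],[10,0],[16,5],[22,0],[31,5],[38,0]]
[[3,16],[7,5],[9,3],[10,0],[16,5],[22,0],[25,8],[31,5],[38,0]]
[[3,16],[7,5],[9,3],[10,0],[16,5],[22,0],[25,8],[31,5],[38,0]]
[[3,16],[7,5],[9,3],[10,0],[16,5],[22,0],[25,8],[31,5],[38,0]]
[[3,16],[7,5],[9,3],[10,0],[16,5],[22,3],[24,0],[25,8],[31,5],[38,0]]
[[3,16],[7,5],[9,3],[10,0],[16,5],[22,3],[24,0],[25,8],[31,5],[33,14],[40,0]]
[[0,18],[7,5],[9,3],[10,0],[16,5],[22,3],[24,0],[25,8],[31,5],[33,14],[40,0]]
[[0,18],[7,5],[9,13],[16,5],[22,3],[24,0],[25,8],[31,5],[33,14],[40,0]]
[[0,18],[7,5],[9,13],[16,5],[22,3],[24,0],[25,8],[31,5],[33,14],[40,0]]
[[0,18],[7,5],[9,13],[16,5],[22,3],[24,0],[25,8],[31,5],[33,14],[40,0]]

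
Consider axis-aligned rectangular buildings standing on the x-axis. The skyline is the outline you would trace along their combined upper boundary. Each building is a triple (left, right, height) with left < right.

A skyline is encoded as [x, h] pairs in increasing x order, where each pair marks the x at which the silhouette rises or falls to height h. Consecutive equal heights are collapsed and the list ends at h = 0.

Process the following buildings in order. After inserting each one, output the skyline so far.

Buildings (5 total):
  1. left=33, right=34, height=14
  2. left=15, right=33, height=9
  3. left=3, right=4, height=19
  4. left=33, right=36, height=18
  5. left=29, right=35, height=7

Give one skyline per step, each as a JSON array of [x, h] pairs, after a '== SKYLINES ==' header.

== SKYLINES ==
[[33,14],[34,0]]
[[15,9],[33,14],[34,0]]
[[3,19],[4,0],[15,9],[33,14],[34,0]]
[[3,19],[4,0],[15,9],[33,18],[36,0]]
[[3,19],[4,0],[15,9],[33,18],[36,0]]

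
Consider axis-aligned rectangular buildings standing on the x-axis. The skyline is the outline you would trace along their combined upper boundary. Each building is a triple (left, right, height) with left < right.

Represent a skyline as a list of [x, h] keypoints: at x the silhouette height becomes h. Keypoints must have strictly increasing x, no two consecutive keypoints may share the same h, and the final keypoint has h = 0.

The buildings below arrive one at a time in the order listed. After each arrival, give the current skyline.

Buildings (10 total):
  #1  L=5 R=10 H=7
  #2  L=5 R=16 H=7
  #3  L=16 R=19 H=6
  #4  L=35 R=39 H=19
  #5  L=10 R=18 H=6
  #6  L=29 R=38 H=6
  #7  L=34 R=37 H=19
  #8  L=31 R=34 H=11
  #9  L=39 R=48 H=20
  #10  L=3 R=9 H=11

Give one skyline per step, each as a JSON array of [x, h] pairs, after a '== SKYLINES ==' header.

== SKYLINES ==
[[5,7],[10,0]]
[[5,7],[16,0]]
[[5,7],[16,6],[19,0]]
[[5,7],[16,6],[19,0],[35,19],[39,0]]
[[5,7],[16,6],[19,0],[35,19],[39,0]]
[[5,7],[16,6],[19,0],[29,6],[35,19],[39,0]]
[[5,7],[16,6],[19,0],[29,6],[34,19],[39,0]]
[[5,7],[16,6],[19,0],[29,6],[31,11],[34,19],[39,0]]
[[5,7],[16,6],[19,0],[29,6],[31,11],[34,19],[39,20],[48,0]]
[[3,11],[9,7],[16,6],[19,0],[29,6],[31,11],[34,19],[39,20],[48,0]]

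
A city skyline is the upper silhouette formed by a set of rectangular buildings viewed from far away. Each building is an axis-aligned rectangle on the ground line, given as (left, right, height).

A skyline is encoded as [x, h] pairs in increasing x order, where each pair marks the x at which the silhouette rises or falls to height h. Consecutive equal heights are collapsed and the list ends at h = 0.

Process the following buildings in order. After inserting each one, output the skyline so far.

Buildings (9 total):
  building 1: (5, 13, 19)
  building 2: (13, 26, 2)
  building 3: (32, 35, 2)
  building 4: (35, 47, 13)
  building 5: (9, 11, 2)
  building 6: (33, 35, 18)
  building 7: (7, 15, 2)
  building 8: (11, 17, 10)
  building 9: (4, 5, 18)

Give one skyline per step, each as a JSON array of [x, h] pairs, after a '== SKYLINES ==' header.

== SKYLINES ==
[[5,19],[13,0]]
[[5,19],[13,2],[26,0]]
[[5,19],[13,2],[26,0],[32,2],[35,0]]
[[5,19],[13,2],[26,0],[32,2],[35,13],[47,0]]
[[5,19],[13,2],[26,0],[32,2],[35,13],[47,0]]
[[5,19],[13,2],[26,0],[32,2],[33,18],[35,13],[47,0]]
[[5,19],[13,2],[26,0],[32,2],[33,18],[35,13],[47,0]]
[[5,19],[13,10],[17,2],[26,0],[32,2],[33,18],[35,13],[47,0]]
[[4,18],[5,19],[13,10],[17,2],[26,0],[32,2],[33,18],[35,13],[47,0]]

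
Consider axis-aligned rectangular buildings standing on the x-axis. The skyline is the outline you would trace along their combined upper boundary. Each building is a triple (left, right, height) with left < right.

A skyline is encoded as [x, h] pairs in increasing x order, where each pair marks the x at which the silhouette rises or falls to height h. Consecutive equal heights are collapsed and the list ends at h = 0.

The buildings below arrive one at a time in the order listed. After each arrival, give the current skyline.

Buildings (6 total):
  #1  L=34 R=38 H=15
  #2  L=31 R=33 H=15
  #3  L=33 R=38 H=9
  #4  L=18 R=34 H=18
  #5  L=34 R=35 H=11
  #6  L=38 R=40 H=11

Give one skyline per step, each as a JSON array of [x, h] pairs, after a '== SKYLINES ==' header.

== SKYLINES ==
[[34,15],[38,0]]
[[31,15],[33,0],[34,15],[38,0]]
[[31,15],[33,9],[34,15],[38,0]]
[[18,18],[34,15],[38,0]]
[[18,18],[34,15],[38,0]]
[[18,18],[34,15],[38,11],[40,0]]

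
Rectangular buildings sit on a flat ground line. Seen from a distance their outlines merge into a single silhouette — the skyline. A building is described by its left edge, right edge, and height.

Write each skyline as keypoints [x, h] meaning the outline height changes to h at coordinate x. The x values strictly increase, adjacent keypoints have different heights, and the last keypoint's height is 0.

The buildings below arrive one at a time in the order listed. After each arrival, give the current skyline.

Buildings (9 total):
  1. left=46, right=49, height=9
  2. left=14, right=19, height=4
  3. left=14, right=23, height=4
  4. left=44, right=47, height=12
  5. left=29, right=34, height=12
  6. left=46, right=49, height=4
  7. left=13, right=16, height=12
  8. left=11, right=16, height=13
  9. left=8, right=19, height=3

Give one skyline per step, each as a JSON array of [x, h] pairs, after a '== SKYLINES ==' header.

== SKYLINES ==
[[46,9],[49,0]]
[[14,4],[19,0],[46,9],[49,0]]
[[14,4],[23,0],[46,9],[49,0]]
[[14,4],[23,0],[44,12],[47,9],[49,0]]
[[14,4],[23,0],[29,12],[34,0],[44,12],[47,9],[49,0]]
[[14,4],[23,0],[29,12],[34,0],[44,12],[47,9],[49,0]]
[[13,12],[16,4],[23,0],[29,12],[34,0],[44,12],[47,9],[49,0]]
[[11,13],[16,4],[23,0],[29,12],[34,0],[44,12],[47,9],[49,0]]
[[8,3],[11,13],[16,4],[23,0],[29,12],[34,0],[44,12],[47,9],[49,0]]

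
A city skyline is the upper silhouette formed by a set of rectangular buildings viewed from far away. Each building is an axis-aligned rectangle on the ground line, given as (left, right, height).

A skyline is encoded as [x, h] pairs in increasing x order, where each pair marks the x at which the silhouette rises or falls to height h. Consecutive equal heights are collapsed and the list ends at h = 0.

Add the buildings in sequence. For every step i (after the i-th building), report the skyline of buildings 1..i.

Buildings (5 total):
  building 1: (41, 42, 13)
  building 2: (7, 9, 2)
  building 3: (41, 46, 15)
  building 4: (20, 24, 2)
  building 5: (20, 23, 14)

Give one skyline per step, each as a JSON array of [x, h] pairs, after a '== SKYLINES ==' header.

== SKYLINES ==
[[41,13],[42,0]]
[[7,2],[9,0],[41,13],[42,0]]
[[7,2],[9,0],[41,15],[46,0]]
[[7,2],[9,0],[20,2],[24,0],[41,15],[46,0]]
[[7,2],[9,0],[20,14],[23,2],[24,0],[41,15],[46,0]]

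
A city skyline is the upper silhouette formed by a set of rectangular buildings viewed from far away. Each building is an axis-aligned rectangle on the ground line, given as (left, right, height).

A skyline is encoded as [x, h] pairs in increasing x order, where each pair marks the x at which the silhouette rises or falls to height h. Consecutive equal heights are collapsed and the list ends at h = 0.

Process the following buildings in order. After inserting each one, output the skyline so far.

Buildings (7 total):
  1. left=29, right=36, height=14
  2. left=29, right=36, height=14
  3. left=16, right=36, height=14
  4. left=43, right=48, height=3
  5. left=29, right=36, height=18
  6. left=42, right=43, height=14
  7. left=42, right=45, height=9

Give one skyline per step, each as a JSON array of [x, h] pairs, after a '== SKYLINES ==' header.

== SKYLINES ==
[[29,14],[36,0]]
[[29,14],[36,0]]
[[16,14],[36,0]]
[[16,14],[36,0],[43,3],[48,0]]
[[16,14],[29,18],[36,0],[43,3],[48,0]]
[[16,14],[29,18],[36,0],[42,14],[43,3],[48,0]]
[[16,14],[29,18],[36,0],[42,14],[43,9],[45,3],[48,0]]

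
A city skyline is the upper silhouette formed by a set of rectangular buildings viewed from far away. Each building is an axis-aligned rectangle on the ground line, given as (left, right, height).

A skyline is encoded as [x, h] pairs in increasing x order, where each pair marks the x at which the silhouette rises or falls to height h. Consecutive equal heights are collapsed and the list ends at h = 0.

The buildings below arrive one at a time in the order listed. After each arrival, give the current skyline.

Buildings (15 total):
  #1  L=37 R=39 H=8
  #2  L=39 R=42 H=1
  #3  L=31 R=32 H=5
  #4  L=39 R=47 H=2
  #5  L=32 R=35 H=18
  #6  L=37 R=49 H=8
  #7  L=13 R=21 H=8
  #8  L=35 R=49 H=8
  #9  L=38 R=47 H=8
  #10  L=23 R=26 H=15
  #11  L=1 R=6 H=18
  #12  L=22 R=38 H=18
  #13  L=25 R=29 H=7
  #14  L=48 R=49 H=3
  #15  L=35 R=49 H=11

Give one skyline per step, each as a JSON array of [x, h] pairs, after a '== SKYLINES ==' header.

== SKYLINES ==
[[37,8],[39,0]]
[[37,8],[39,1],[42,0]]
[[31,5],[32,0],[37,8],[39,1],[42,0]]
[[31,5],[32,0],[37,8],[39,2],[47,0]]
[[31,5],[32,18],[35,0],[37,8],[39,2],[47,0]]
[[31,5],[32,18],[35,0],[37,8],[49,0]]
[[13,8],[21,0],[31,5],[32,18],[35,0],[37,8],[49,0]]
[[13,8],[21,0],[31,5],[32,18],[35,8],[49,0]]
[[13,8],[21,0],[31,5],[32,18],[35,8],[49,0]]
[[13,8],[21,0],[23,15],[26,0],[31,5],[32,18],[35,8],[49,0]]
[[1,18],[6,0],[13,8],[21,0],[23,15],[26,0],[31,5],[32,18],[35,8],[49,0]]
[[1,18],[6,0],[13,8],[21,0],[22,18],[38,8],[49,0]]
[[1,18],[6,0],[13,8],[21,0],[22,18],[38,8],[49,0]]
[[1,18],[6,0],[13,8],[21,0],[22,18],[38,8],[49,0]]
[[1,18],[6,0],[13,8],[21,0],[22,18],[38,11],[49,0]]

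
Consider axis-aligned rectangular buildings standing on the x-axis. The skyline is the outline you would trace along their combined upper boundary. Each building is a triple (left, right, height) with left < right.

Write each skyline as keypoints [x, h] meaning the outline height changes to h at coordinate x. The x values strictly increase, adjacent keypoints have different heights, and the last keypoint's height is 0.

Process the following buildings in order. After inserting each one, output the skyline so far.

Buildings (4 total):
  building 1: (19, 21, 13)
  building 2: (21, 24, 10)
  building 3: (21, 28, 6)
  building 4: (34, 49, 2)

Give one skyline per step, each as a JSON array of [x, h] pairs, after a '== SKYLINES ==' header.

== SKYLINES ==
[[19,13],[21,0]]
[[19,13],[21,10],[24,0]]
[[19,13],[21,10],[24,6],[28,0]]
[[19,13],[21,10],[24,6],[28,0],[34,2],[49,0]]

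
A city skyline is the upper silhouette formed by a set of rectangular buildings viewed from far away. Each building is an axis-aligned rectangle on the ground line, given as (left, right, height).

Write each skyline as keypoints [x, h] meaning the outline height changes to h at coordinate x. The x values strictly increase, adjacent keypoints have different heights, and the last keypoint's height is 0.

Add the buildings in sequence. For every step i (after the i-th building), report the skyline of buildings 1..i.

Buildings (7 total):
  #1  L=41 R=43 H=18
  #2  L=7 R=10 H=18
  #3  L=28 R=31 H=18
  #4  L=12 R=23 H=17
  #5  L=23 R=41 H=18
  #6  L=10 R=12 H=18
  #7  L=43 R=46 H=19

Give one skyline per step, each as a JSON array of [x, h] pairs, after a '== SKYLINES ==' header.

== SKYLINES ==
[[41,18],[43,0]]
[[7,18],[10,0],[41,18],[43,0]]
[[7,18],[10,0],[28,18],[31,0],[41,18],[43,0]]
[[7,18],[10,0],[12,17],[23,0],[28,18],[31,0],[41,18],[43,0]]
[[7,18],[10,0],[12,17],[23,18],[43,0]]
[[7,18],[12,17],[23,18],[43,0]]
[[7,18],[12,17],[23,18],[43,19],[46,0]]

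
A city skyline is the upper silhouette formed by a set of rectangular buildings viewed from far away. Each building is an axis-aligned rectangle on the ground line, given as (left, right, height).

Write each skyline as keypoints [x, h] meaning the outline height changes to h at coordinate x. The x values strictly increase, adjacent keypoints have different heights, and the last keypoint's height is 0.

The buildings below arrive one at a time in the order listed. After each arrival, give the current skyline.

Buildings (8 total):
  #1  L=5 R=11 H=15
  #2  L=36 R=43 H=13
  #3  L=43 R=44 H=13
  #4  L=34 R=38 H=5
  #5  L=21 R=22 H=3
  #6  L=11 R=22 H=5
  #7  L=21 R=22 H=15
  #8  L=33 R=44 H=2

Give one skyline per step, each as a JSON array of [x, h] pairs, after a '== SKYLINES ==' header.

== SKYLINES ==
[[5,15],[11,0]]
[[5,15],[11,0],[36,13],[43,0]]
[[5,15],[11,0],[36,13],[44,0]]
[[5,15],[11,0],[34,5],[36,13],[44,0]]
[[5,15],[11,0],[21,3],[22,0],[34,5],[36,13],[44,0]]
[[5,15],[11,5],[22,0],[34,5],[36,13],[44,0]]
[[5,15],[11,5],[21,15],[22,0],[34,5],[36,13],[44,0]]
[[5,15],[11,5],[21,15],[22,0],[33,2],[34,5],[36,13],[44,0]]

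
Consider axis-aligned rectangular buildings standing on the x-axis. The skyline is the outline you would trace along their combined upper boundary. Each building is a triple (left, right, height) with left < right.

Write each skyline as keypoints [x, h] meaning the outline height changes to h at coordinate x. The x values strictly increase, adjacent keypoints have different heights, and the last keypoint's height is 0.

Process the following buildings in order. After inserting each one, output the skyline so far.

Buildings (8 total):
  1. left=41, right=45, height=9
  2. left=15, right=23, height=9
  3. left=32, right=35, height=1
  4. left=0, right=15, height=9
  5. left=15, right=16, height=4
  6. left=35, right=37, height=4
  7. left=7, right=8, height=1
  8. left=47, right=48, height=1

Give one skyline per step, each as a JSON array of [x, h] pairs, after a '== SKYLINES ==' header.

== SKYLINES ==
[[41,9],[45,0]]
[[15,9],[23,0],[41,9],[45,0]]
[[15,9],[23,0],[32,1],[35,0],[41,9],[45,0]]
[[0,9],[23,0],[32,1],[35,0],[41,9],[45,0]]
[[0,9],[23,0],[32,1],[35,0],[41,9],[45,0]]
[[0,9],[23,0],[32,1],[35,4],[37,0],[41,9],[45,0]]
[[0,9],[23,0],[32,1],[35,4],[37,0],[41,9],[45,0]]
[[0,9],[23,0],[32,1],[35,4],[37,0],[41,9],[45,0],[47,1],[48,0]]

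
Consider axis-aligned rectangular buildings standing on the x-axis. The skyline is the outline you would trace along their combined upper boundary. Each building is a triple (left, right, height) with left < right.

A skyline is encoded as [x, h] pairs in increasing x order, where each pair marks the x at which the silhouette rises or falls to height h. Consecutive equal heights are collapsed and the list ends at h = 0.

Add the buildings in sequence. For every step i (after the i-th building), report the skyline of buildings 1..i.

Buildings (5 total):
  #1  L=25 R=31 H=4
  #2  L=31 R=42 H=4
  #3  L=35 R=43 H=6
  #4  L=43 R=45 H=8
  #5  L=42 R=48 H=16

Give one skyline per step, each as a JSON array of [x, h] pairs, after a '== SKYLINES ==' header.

== SKYLINES ==
[[25,4],[31,0]]
[[25,4],[42,0]]
[[25,4],[35,6],[43,0]]
[[25,4],[35,6],[43,8],[45,0]]
[[25,4],[35,6],[42,16],[48,0]]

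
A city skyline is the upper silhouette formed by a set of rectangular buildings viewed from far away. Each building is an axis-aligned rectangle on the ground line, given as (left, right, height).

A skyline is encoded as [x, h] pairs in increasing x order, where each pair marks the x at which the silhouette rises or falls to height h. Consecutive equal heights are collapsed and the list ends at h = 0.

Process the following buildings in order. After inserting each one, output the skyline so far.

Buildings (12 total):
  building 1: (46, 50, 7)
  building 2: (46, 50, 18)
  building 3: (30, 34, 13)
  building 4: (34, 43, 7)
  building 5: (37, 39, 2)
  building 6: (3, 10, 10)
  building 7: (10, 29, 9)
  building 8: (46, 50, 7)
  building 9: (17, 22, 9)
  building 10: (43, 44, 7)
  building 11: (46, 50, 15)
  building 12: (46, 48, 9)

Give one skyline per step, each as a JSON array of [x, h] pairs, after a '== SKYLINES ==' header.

== SKYLINES ==
[[46,7],[50,0]]
[[46,18],[50,0]]
[[30,13],[34,0],[46,18],[50,0]]
[[30,13],[34,7],[43,0],[46,18],[50,0]]
[[30,13],[34,7],[43,0],[46,18],[50,0]]
[[3,10],[10,0],[30,13],[34,7],[43,0],[46,18],[50,0]]
[[3,10],[10,9],[29,0],[30,13],[34,7],[43,0],[46,18],[50,0]]
[[3,10],[10,9],[29,0],[30,13],[34,7],[43,0],[46,18],[50,0]]
[[3,10],[10,9],[29,0],[30,13],[34,7],[43,0],[46,18],[50,0]]
[[3,10],[10,9],[29,0],[30,13],[34,7],[44,0],[46,18],[50,0]]
[[3,10],[10,9],[29,0],[30,13],[34,7],[44,0],[46,18],[50,0]]
[[3,10],[10,9],[29,0],[30,13],[34,7],[44,0],[46,18],[50,0]]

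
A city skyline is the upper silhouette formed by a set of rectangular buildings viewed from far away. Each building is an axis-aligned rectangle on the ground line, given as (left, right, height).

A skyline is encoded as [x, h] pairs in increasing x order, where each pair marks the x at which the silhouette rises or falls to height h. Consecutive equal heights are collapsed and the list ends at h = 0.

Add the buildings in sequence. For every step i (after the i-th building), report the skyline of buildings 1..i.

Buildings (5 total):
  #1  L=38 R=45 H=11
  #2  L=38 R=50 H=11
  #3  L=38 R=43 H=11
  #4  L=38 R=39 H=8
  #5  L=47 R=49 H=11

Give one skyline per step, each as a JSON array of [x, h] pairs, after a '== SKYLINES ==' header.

== SKYLINES ==
[[38,11],[45,0]]
[[38,11],[50,0]]
[[38,11],[50,0]]
[[38,11],[50,0]]
[[38,11],[50,0]]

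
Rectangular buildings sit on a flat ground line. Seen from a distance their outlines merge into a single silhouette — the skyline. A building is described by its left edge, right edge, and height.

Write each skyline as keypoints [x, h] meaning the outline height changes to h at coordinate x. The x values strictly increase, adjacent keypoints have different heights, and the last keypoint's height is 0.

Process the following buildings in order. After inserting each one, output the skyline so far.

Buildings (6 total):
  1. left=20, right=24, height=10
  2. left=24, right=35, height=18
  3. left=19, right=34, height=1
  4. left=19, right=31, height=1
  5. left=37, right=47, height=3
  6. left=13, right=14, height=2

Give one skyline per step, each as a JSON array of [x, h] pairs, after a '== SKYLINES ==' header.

== SKYLINES ==
[[20,10],[24,0]]
[[20,10],[24,18],[35,0]]
[[19,1],[20,10],[24,18],[35,0]]
[[19,1],[20,10],[24,18],[35,0]]
[[19,1],[20,10],[24,18],[35,0],[37,3],[47,0]]
[[13,2],[14,0],[19,1],[20,10],[24,18],[35,0],[37,3],[47,0]]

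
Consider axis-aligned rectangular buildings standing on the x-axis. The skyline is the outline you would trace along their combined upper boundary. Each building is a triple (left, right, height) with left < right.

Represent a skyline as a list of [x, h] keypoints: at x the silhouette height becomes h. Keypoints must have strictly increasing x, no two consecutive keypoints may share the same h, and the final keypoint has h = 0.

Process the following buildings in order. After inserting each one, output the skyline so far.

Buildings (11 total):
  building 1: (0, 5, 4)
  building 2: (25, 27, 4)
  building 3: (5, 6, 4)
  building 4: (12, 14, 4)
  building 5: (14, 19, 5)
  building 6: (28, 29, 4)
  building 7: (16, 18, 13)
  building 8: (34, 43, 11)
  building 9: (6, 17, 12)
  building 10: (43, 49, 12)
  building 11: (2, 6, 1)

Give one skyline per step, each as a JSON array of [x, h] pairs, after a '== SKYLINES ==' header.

== SKYLINES ==
[[0,4],[5,0]]
[[0,4],[5,0],[25,4],[27,0]]
[[0,4],[6,0],[25,4],[27,0]]
[[0,4],[6,0],[12,4],[14,0],[25,4],[27,0]]
[[0,4],[6,0],[12,4],[14,5],[19,0],[25,4],[27,0]]
[[0,4],[6,0],[12,4],[14,5],[19,0],[25,4],[27,0],[28,4],[29,0]]
[[0,4],[6,0],[12,4],[14,5],[16,13],[18,5],[19,0],[25,4],[27,0],[28,4],[29,0]]
[[0,4],[6,0],[12,4],[14,5],[16,13],[18,5],[19,0],[25,4],[27,0],[28,4],[29,0],[34,11],[43,0]]
[[0,4],[6,12],[16,13],[18,5],[19,0],[25,4],[27,0],[28,4],[29,0],[34,11],[43,0]]
[[0,4],[6,12],[16,13],[18,5],[19,0],[25,4],[27,0],[28,4],[29,0],[34,11],[43,12],[49,0]]
[[0,4],[6,12],[16,13],[18,5],[19,0],[25,4],[27,0],[28,4],[29,0],[34,11],[43,12],[49,0]]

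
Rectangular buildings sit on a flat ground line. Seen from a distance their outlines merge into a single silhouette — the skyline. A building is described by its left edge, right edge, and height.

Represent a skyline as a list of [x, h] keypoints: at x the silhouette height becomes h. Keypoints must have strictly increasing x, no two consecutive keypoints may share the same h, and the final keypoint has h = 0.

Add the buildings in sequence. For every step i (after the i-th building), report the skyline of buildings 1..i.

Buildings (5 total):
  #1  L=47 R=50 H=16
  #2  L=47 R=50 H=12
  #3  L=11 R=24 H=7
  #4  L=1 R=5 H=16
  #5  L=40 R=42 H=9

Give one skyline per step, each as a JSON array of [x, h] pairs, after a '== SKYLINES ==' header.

== SKYLINES ==
[[47,16],[50,0]]
[[47,16],[50,0]]
[[11,7],[24,0],[47,16],[50,0]]
[[1,16],[5,0],[11,7],[24,0],[47,16],[50,0]]
[[1,16],[5,0],[11,7],[24,0],[40,9],[42,0],[47,16],[50,0]]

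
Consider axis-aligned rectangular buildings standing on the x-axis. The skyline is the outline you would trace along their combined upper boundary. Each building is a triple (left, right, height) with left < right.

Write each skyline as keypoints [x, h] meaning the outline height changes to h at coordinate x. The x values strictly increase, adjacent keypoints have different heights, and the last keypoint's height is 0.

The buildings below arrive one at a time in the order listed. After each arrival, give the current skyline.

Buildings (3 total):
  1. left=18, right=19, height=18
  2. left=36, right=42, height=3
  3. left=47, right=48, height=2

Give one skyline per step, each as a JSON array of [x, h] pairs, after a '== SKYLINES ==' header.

== SKYLINES ==
[[18,18],[19,0]]
[[18,18],[19,0],[36,3],[42,0]]
[[18,18],[19,0],[36,3],[42,0],[47,2],[48,0]]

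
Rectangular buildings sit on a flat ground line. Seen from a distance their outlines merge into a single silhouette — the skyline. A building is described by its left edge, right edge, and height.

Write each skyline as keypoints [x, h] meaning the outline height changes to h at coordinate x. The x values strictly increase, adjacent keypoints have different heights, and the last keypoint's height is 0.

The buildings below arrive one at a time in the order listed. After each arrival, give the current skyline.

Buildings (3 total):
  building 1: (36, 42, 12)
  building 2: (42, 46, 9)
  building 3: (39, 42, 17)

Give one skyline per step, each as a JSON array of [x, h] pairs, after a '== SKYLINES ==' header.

== SKYLINES ==
[[36,12],[42,0]]
[[36,12],[42,9],[46,0]]
[[36,12],[39,17],[42,9],[46,0]]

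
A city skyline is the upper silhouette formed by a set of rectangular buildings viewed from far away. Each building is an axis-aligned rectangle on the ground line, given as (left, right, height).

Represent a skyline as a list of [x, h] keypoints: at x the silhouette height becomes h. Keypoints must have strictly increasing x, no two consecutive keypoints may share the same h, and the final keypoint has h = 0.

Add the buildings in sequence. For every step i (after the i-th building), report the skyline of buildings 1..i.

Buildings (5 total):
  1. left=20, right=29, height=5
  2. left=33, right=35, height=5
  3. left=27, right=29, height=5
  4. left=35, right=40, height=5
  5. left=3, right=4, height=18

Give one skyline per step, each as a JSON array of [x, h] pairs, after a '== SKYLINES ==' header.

== SKYLINES ==
[[20,5],[29,0]]
[[20,5],[29,0],[33,5],[35,0]]
[[20,5],[29,0],[33,5],[35,0]]
[[20,5],[29,0],[33,5],[40,0]]
[[3,18],[4,0],[20,5],[29,0],[33,5],[40,0]]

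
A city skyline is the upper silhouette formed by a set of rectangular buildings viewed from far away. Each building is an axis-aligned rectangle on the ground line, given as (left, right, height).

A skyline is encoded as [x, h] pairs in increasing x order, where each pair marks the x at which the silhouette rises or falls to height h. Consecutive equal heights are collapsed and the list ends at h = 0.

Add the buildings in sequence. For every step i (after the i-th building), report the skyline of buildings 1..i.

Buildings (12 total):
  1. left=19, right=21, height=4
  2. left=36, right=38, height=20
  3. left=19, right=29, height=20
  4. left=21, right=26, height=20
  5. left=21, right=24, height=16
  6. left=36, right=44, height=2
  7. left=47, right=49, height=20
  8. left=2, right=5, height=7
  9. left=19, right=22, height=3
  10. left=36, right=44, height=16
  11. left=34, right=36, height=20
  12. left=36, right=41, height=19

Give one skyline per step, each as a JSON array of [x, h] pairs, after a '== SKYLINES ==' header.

== SKYLINES ==
[[19,4],[21,0]]
[[19,4],[21,0],[36,20],[38,0]]
[[19,20],[29,0],[36,20],[38,0]]
[[19,20],[29,0],[36,20],[38,0]]
[[19,20],[29,0],[36,20],[38,0]]
[[19,20],[29,0],[36,20],[38,2],[44,0]]
[[19,20],[29,0],[36,20],[38,2],[44,0],[47,20],[49,0]]
[[2,7],[5,0],[19,20],[29,0],[36,20],[38,2],[44,0],[47,20],[49,0]]
[[2,7],[5,0],[19,20],[29,0],[36,20],[38,2],[44,0],[47,20],[49,0]]
[[2,7],[5,0],[19,20],[29,0],[36,20],[38,16],[44,0],[47,20],[49,0]]
[[2,7],[5,0],[19,20],[29,0],[34,20],[38,16],[44,0],[47,20],[49,0]]
[[2,7],[5,0],[19,20],[29,0],[34,20],[38,19],[41,16],[44,0],[47,20],[49,0]]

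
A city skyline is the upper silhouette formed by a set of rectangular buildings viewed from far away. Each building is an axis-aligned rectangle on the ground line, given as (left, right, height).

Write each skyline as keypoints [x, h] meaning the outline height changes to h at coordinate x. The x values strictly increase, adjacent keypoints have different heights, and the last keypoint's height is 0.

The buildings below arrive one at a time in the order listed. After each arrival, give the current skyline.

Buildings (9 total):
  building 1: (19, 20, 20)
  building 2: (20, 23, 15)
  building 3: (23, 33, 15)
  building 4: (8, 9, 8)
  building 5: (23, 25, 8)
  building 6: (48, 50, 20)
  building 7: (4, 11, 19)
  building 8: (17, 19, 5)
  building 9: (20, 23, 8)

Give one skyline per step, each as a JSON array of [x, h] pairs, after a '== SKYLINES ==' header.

== SKYLINES ==
[[19,20],[20,0]]
[[19,20],[20,15],[23,0]]
[[19,20],[20,15],[33,0]]
[[8,8],[9,0],[19,20],[20,15],[33,0]]
[[8,8],[9,0],[19,20],[20,15],[33,0]]
[[8,8],[9,0],[19,20],[20,15],[33,0],[48,20],[50,0]]
[[4,19],[11,0],[19,20],[20,15],[33,0],[48,20],[50,0]]
[[4,19],[11,0],[17,5],[19,20],[20,15],[33,0],[48,20],[50,0]]
[[4,19],[11,0],[17,5],[19,20],[20,15],[33,0],[48,20],[50,0]]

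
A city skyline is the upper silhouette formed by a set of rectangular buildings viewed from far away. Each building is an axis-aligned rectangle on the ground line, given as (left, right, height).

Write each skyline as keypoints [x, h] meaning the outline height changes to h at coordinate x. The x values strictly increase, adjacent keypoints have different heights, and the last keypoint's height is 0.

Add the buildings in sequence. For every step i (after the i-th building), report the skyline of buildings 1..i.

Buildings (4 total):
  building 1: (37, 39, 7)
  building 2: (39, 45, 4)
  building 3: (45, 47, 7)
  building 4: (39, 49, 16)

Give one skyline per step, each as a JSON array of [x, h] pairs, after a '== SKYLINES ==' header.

== SKYLINES ==
[[37,7],[39,0]]
[[37,7],[39,4],[45,0]]
[[37,7],[39,4],[45,7],[47,0]]
[[37,7],[39,16],[49,0]]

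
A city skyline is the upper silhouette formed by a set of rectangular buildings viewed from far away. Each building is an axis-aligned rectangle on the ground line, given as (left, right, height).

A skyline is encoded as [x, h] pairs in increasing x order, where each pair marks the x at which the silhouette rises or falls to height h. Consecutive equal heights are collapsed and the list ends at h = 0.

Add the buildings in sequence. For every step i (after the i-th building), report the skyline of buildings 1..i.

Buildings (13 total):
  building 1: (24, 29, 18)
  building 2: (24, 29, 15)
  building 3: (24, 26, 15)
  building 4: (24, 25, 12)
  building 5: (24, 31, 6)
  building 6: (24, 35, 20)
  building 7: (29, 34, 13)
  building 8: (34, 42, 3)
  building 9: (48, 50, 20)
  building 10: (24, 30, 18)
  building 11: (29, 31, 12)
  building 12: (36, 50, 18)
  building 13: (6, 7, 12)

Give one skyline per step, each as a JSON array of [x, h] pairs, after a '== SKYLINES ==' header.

== SKYLINES ==
[[24,18],[29,0]]
[[24,18],[29,0]]
[[24,18],[29,0]]
[[24,18],[29,0]]
[[24,18],[29,6],[31,0]]
[[24,20],[35,0]]
[[24,20],[35,0]]
[[24,20],[35,3],[42,0]]
[[24,20],[35,3],[42,0],[48,20],[50,0]]
[[24,20],[35,3],[42,0],[48,20],[50,0]]
[[24,20],[35,3],[42,0],[48,20],[50,0]]
[[24,20],[35,3],[36,18],[48,20],[50,0]]
[[6,12],[7,0],[24,20],[35,3],[36,18],[48,20],[50,0]]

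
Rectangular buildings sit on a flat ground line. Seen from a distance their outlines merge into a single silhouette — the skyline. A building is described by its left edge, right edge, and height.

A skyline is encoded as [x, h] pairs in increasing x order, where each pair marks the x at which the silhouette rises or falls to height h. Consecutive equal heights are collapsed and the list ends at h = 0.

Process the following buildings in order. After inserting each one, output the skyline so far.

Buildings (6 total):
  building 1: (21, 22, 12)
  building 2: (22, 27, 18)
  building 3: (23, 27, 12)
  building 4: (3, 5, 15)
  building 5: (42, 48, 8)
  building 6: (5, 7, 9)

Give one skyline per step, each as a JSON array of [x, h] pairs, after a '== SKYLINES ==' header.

== SKYLINES ==
[[21,12],[22,0]]
[[21,12],[22,18],[27,0]]
[[21,12],[22,18],[27,0]]
[[3,15],[5,0],[21,12],[22,18],[27,0]]
[[3,15],[5,0],[21,12],[22,18],[27,0],[42,8],[48,0]]
[[3,15],[5,9],[7,0],[21,12],[22,18],[27,0],[42,8],[48,0]]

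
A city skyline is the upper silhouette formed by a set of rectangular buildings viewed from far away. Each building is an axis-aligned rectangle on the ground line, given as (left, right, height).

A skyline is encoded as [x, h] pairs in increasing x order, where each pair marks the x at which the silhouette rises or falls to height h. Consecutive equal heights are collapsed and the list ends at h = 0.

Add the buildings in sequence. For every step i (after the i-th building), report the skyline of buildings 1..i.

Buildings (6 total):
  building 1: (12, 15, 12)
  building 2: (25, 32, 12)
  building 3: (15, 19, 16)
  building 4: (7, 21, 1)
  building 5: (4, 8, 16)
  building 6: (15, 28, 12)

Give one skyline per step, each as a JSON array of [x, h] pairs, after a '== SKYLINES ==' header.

== SKYLINES ==
[[12,12],[15,0]]
[[12,12],[15,0],[25,12],[32,0]]
[[12,12],[15,16],[19,0],[25,12],[32,0]]
[[7,1],[12,12],[15,16],[19,1],[21,0],[25,12],[32,0]]
[[4,16],[8,1],[12,12],[15,16],[19,1],[21,0],[25,12],[32,0]]
[[4,16],[8,1],[12,12],[15,16],[19,12],[32,0]]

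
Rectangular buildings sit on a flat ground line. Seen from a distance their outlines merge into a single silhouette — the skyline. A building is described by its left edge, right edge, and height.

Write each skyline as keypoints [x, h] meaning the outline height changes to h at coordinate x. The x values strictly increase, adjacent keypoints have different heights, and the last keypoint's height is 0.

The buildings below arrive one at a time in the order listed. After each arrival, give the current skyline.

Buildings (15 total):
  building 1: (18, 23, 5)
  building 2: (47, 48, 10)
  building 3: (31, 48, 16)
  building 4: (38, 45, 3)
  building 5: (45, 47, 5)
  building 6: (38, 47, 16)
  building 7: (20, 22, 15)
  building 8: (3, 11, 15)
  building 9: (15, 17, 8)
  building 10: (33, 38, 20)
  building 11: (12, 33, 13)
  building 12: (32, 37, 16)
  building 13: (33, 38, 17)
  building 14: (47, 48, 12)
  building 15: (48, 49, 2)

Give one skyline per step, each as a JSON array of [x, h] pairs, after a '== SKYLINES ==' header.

== SKYLINES ==
[[18,5],[23,0]]
[[18,5],[23,0],[47,10],[48,0]]
[[18,5],[23,0],[31,16],[48,0]]
[[18,5],[23,0],[31,16],[48,0]]
[[18,5],[23,0],[31,16],[48,0]]
[[18,5],[23,0],[31,16],[48,0]]
[[18,5],[20,15],[22,5],[23,0],[31,16],[48,0]]
[[3,15],[11,0],[18,5],[20,15],[22,5],[23,0],[31,16],[48,0]]
[[3,15],[11,0],[15,8],[17,0],[18,5],[20,15],[22,5],[23,0],[31,16],[48,0]]
[[3,15],[11,0],[15,8],[17,0],[18,5],[20,15],[22,5],[23,0],[31,16],[33,20],[38,16],[48,0]]
[[3,15],[11,0],[12,13],[20,15],[22,13],[31,16],[33,20],[38,16],[48,0]]
[[3,15],[11,0],[12,13],[20,15],[22,13],[31,16],[33,20],[38,16],[48,0]]
[[3,15],[11,0],[12,13],[20,15],[22,13],[31,16],[33,20],[38,16],[48,0]]
[[3,15],[11,0],[12,13],[20,15],[22,13],[31,16],[33,20],[38,16],[48,0]]
[[3,15],[11,0],[12,13],[20,15],[22,13],[31,16],[33,20],[38,16],[48,2],[49,0]]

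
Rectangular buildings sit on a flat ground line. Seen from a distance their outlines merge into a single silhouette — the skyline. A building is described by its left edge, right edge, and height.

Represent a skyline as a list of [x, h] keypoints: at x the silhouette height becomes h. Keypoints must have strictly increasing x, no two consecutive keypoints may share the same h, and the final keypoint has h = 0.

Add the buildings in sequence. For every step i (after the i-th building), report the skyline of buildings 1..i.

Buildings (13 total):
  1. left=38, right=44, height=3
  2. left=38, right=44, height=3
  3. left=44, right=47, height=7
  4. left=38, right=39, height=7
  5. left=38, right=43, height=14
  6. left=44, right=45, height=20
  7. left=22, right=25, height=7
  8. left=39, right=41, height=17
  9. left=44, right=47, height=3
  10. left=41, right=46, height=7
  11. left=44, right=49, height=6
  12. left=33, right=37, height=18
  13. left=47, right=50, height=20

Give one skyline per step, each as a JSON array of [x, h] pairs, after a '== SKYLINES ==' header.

== SKYLINES ==
[[38,3],[44,0]]
[[38,3],[44,0]]
[[38,3],[44,7],[47,0]]
[[38,7],[39,3],[44,7],[47,0]]
[[38,14],[43,3],[44,7],[47,0]]
[[38,14],[43,3],[44,20],[45,7],[47,0]]
[[22,7],[25,0],[38,14],[43,3],[44,20],[45,7],[47,0]]
[[22,7],[25,0],[38,14],[39,17],[41,14],[43,3],[44,20],[45,7],[47,0]]
[[22,7],[25,0],[38,14],[39,17],[41,14],[43,3],[44,20],[45,7],[47,0]]
[[22,7],[25,0],[38,14],[39,17],[41,14],[43,7],[44,20],[45,7],[47,0]]
[[22,7],[25,0],[38,14],[39,17],[41,14],[43,7],[44,20],[45,7],[47,6],[49,0]]
[[22,7],[25,0],[33,18],[37,0],[38,14],[39,17],[41,14],[43,7],[44,20],[45,7],[47,6],[49,0]]
[[22,7],[25,0],[33,18],[37,0],[38,14],[39,17],[41,14],[43,7],[44,20],[45,7],[47,20],[50,0]]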